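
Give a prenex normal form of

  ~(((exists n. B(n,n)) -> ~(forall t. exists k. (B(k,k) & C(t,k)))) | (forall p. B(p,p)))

First replace A → B with ¬A ∨ B.
  ~(~(exists n. B(n,n)) | ~(forall t. exists k. (B(k,k) & C(t,k))) | (forall p. B(p,p)))
Drive negations inward (¬∀x A ≡ ∃x ¬A, ¬∃x A ≡ ∀x ¬A, De Morgan for ∧/∨):
  (exists n. B(n,n)) & (forall t. exists k. (B(k,k) & C(t,k))) & (exists p. ~B(p,p))
All bound variables are already distinct, so no renaming is needed.
Extract every quantifier outward, since the variables are now distinct and don't occur free across branches:
  exists n. forall t. exists k. exists p. (B(n,n) & B(k,k) & C(t,k) & ~B(p,p))

exists n. forall t. exists k. exists p. (B(n,n) & B(k,k) & C(t,k) & ~B(p,p))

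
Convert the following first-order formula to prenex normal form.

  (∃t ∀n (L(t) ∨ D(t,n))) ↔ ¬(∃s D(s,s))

First replace A → B with ¬A ∨ B; A ↔ B as (¬A ∨ B) ∧ (¬B ∨ A).
  (¬(∃t ∀n (L(t) ∨ D(t,n))) ∨ ¬(∃s D(s,s))) ∧ (¬¬(∃s D(s,s)) ∨ (∃t ∀n (L(t) ∨ D(t,n))))
Drive negations inward (¬∀x A ≡ ∃x ¬A, ¬∃x A ≡ ∀x ¬A, De Morgan for ∧/∨):
  ((∀t ∃n (¬L(t) ∧ ¬D(t,n))) ∨ (∀s ¬D(s,s))) ∧ ((∃s D(s,s)) ∨ (∃t ∀n (L(t) ∨ D(t,n))))
Rename bound variables to avoid capture: s↦a, t↦y, n↦u.
  ((∀t ∃n (¬L(t) ∧ ¬D(t,n))) ∨ (∀s ¬D(s,s))) ∧ ((∃a D(a,a)) ∨ (∃y ∀u (L(y) ∨ D(y,u))))
Pull the quantifiers to the front (each side's bound variable is not free in the other side):
  ∀t ∃n ∀s ∃a ∃y ∀u ((¬L(t) ∧ ¬D(t,n) ∨ ¬D(s,s)) ∧ (D(a,a) ∨ L(y) ∨ D(y,u)))

∀t ∃n ∀s ∃a ∃y ∀u ((¬L(t) ∧ ¬D(t,n) ∨ ¬D(s,s)) ∧ (D(a,a) ∨ L(y) ∨ D(y,u)))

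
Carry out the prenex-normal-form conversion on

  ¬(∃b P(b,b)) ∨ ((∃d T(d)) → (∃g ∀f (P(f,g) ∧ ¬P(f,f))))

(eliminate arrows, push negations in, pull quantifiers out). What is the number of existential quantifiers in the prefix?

Rewrite implications/biconditionals: A → B as ¬A ∨ B.
  ¬(∃b P(b,b)) ∨ ¬(∃d T(d)) ∨ (∃g ∀f (P(f,g) ∧ ¬P(f,f)))
Move each ¬ inward, flipping quantifiers it crosses:
  (∀b ¬P(b,b)) ∨ (∀d ¬T(d)) ∨ (∃g ∀f (P(f,g) ∧ ¬P(f,f)))
All bound variables are already distinct, so no renaming is needed.
Extract every quantifier outward, since the variables are now distinct and don't occur free across branches:
  ∀b ∀d ∃g ∀f (¬P(b,b) ∨ ¬T(d) ∨ P(f,g) ∧ ¬P(f,f))
The prefix is ∀b ∀d ∃g ∀f: 3 universal, 1 existential.

1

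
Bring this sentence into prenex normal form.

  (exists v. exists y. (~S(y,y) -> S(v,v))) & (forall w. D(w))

Eliminate → and ↔ using ¬ and ∨.
  (exists v. exists y. (~~S(y,y) | S(v,v))) & (forall w. D(w))
Drive negations inward (¬∀x A ≡ ∃x ¬A, ¬∃x A ≡ ∀x ¬A, De Morgan for ∧/∨):
  (exists v. exists y. (S(y,y) | S(v,v))) & (forall w. D(w))
Extract every quantifier outward, since the variables are now distinct and don't occur free across branches:
  exists v. exists y. forall w. ((S(y,y) | S(v,v)) & D(w))

exists v. exists y. forall w. ((S(y,y) | S(v,v)) & D(w))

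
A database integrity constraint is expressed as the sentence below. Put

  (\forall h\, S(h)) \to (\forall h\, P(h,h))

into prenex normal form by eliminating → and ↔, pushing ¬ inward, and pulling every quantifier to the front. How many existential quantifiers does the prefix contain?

1

First replace A → B with ¬A ∨ B.
  \neg (\forall h\, S(h)) \lor (\forall h\, P(h,h))
Drive negations inward (¬∀x A ≡ ∃x ¬A, ¬∃x A ≡ ∀x ¬A, De Morgan for ∧/∨):
  (\exists h\, \neg S(h)) \lor (\forall h\, P(h,h))
Give each quantifier a distinct variable: h↦y.
  (\exists h\, \neg S(h)) \lor (\forall y\, P(y,y))
Finally move all quantifiers to the prefix:
  \exists h\, \forall y\, (\neg S(h) \lor P(y,y))
The prefix is \exists h \forall y: 1 universal, 1 existential.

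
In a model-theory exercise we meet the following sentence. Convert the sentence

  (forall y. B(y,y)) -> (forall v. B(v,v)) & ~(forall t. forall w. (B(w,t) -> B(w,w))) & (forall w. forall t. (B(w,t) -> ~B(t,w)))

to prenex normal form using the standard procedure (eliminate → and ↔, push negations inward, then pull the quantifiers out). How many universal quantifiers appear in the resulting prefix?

3

Eliminate → and ↔ using ¬ and ∨.
  ~(forall y. B(y,y)) | (forall v. B(v,v)) & ~(forall t. forall w. (~B(w,t) | B(w,w))) & (forall w. forall t. (~B(w,t) | ~B(t,w)))
Drive negations inward (¬∀x A ≡ ∃x ¬A, ¬∃x A ≡ ∀x ¬A, De Morgan for ∧/∨):
  (exists y. ~B(y,y)) | (forall v. B(v,v)) & (exists t. exists w. (B(w,t) & ~B(w,w))) & (forall w. forall t. (~B(w,t) | ~B(t,w)))
Standardize variables apart so no two quantifiers bind the same name: w↦v1, t↦x1.
  (exists y. ~B(y,y)) | (forall v. B(v,v)) & (exists t. exists w. (B(w,t) & ~B(w,w))) & (forall v1. forall x1. (~B(v1,x1) | ~B(x1,v1)))
Pull the quantifiers to the front (each side's bound variable is not free in the other side):
  exists y. forall v. exists t. exists w. forall v1. forall x1. (~B(y,y) | B(v,v) & B(w,t) & ~B(w,w) & (~B(v1,x1) | ~B(x1,v1)))
The prefix is exists y forall v exists t exists w forall v1 forall x1: 3 universal, 3 existential.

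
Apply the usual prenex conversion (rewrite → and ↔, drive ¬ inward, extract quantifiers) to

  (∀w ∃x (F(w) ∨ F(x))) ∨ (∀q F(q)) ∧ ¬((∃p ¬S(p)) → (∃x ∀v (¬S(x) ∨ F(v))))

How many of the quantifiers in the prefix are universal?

Eliminate → and ↔ using ¬ and ∨.
  (∀w ∃x (F(w) ∨ F(x))) ∨ (∀q F(q)) ∧ ¬(¬(∃p ¬S(p)) ∨ (∃x ∀v (¬S(x) ∨ F(v))))
Push ¬ through the quantifiers and connectives to reach negation normal form:
  (∀w ∃x (F(w) ∨ F(x))) ∨ (∀q F(q)) ∧ (∃p ¬S(p)) ∧ (∀x ∃v (S(x) ∧ ¬F(v)))
Standardize variables apart so no two quantifiers bind the same name: x↦z.
  (∀w ∃x (F(w) ∨ F(x))) ∨ (∀q F(q)) ∧ (∃p ¬S(p)) ∧ (∀z ∃v (S(z) ∧ ¬F(v)))
Finally move all quantifiers to the prefix:
  ∀w ∃x ∀q ∃p ∀z ∃v (F(w) ∨ F(x) ∨ F(q) ∧ ¬S(p) ∧ S(z) ∧ ¬F(v))
The prefix is ∀w ∃x ∀q ∃p ∀z ∃v: 3 universal, 3 existential.

3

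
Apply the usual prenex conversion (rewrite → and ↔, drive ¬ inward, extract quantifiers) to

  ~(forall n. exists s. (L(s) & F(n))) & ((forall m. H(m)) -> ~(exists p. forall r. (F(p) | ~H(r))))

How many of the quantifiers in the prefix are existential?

3

Rewrite implications/biconditionals: A → B as ¬A ∨ B.
  ~(forall n. exists s. (L(s) & F(n))) & (~(forall m. H(m)) | ~(exists p. forall r. (F(p) | ~H(r))))
Move each ¬ inward, flipping quantifiers it crosses:
  (exists n. forall s. (~L(s) | ~F(n))) & ((exists m. ~H(m)) | (forall p. exists r. (~F(p) & H(r))))
All bound variables are already distinct, so no renaming is needed.
Pull the quantifiers to the front (each side's bound variable is not free in the other side):
  exists n. forall s. exists m. forall p. exists r. ((~L(s) | ~F(n)) & (~H(m) | ~F(p) & H(r)))
The prefix is exists n forall s exists m forall p exists r: 2 universal, 3 existential.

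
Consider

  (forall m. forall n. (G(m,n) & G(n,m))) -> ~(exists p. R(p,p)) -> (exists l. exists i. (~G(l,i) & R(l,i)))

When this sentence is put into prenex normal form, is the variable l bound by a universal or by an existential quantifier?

existential

First replace A → B with ¬A ∨ B.
  ~(forall m. forall n. (G(m,n) & G(n,m))) | ~~(exists p. R(p,p)) | (exists l. exists i. (~G(l,i) & R(l,i)))
Move each ¬ inward, flipping quantifiers it crosses:
  (exists m. exists n. (~G(m,n) | ~G(n,m))) | (exists p. R(p,p)) | (exists l. exists i. (~G(l,i) & R(l,i)))
All bound variables are already distinct, so no renaming is needed.
Extract every quantifier outward, since the variables are now distinct and don't occur free across branches:
  exists m. exists n. exists p. exists l. exists i. (~G(m,n) | ~G(n,m) | R(p,p) | ~G(l,i) & R(l,i))
The quantifier exists l sits under an even number of negations (counting the antecedent side of each →), so it remains existential.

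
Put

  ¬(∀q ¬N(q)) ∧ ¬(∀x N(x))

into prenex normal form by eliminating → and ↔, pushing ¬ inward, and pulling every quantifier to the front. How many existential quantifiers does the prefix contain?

2

Drive negations inward (¬∀x A ≡ ∃x ¬A, ¬∃x A ≡ ∀x ¬A, De Morgan for ∧/∨):
  (∃q N(q)) ∧ (∃x ¬N(x))
Extract every quantifier outward, since the variables are now distinct and don't occur free across branches:
  ∃q ∃x (N(q) ∧ ¬N(x))
The prefix is ∃q ∃x: 0 universal, 2 existential.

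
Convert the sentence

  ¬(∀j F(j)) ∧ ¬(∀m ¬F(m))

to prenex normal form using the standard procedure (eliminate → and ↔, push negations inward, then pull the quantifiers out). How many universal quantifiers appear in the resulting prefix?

0

Drive negations inward (¬∀x A ≡ ∃x ¬A, ¬∃x A ≡ ∀x ¬A, De Morgan for ∧/∨):
  (∃j ¬F(j)) ∧ (∃m F(m))
All bound variables are already distinct, so no renaming is needed.
Finally move all quantifiers to the prefix:
  ∃j ∃m (¬F(j) ∧ F(m))
The prefix is ∃j ∃m: 0 universal, 2 existential.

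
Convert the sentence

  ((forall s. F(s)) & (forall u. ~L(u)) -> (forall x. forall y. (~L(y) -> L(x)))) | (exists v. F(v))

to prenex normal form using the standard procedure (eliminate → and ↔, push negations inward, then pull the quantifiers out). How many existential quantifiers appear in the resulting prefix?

Rewrite implications/biconditionals: A → B as ¬A ∨ B.
  ~((forall s. F(s)) & (forall u. ~L(u))) | (forall x. forall y. (~~L(y) | L(x))) | (exists v. F(v))
Drive negations inward (¬∀x A ≡ ∃x ¬A, ¬∃x A ≡ ∀x ¬A, De Morgan for ∧/∨):
  (exists s. ~F(s)) | (exists u. L(u)) | (forall x. forall y. (L(y) | L(x))) | (exists v. F(v))
Finally move all quantifiers to the prefix:
  exists s. exists u. forall x. forall y. exists v. (~F(s) | L(u) | L(y) | L(x) | F(v))
The prefix is exists s exists u forall x forall y exists v: 2 universal, 3 existential.

3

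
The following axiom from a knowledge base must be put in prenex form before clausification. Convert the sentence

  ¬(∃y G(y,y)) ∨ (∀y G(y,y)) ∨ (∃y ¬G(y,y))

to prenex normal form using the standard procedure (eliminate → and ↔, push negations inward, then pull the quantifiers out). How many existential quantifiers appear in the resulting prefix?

1

Push ¬ through the quantifiers and connectives to reach negation normal form:
  (∀y ¬G(y,y)) ∨ (∀y G(y,y)) ∨ (∃y ¬G(y,y))
Give each quantifier a distinct variable: y↦c, y↦u.
  (∀y ¬G(y,y)) ∨ (∀c G(c,c)) ∨ (∃u ¬G(u,u))
Pull the quantifiers to the front (each side's bound variable is not free in the other side):
  ∀y ∀c ∃u (¬G(y,y) ∨ G(c,c) ∨ ¬G(u,u))
The prefix is ∀y ∀c ∃u: 2 universal, 1 existential.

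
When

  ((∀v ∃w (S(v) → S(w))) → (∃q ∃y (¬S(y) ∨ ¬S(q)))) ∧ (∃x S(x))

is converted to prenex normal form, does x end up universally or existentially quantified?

Eliminate → and ↔ using ¬ and ∨.
  (¬(∀v ∃w (¬S(v) ∨ S(w))) ∨ (∃q ∃y (¬S(y) ∨ ¬S(q)))) ∧ (∃x S(x))
Drive negations inward (¬∀x A ≡ ∃x ¬A, ¬∃x A ≡ ∀x ¬A, De Morgan for ∧/∨):
  ((∃v ∀w (S(v) ∧ ¬S(w))) ∨ (∃q ∃y (¬S(y) ∨ ¬S(q)))) ∧ (∃x S(x))
Extract every quantifier outward, since the variables are now distinct and don't occur free across branches:
  ∃v ∀w ∃q ∃y ∃x ((S(v) ∧ ¬S(w) ∨ ¬S(y) ∨ ¬S(q)) ∧ S(x))
The quantifier ∃x sits under an even number of negations (counting the antecedent side of each →), so it remains existential.

existential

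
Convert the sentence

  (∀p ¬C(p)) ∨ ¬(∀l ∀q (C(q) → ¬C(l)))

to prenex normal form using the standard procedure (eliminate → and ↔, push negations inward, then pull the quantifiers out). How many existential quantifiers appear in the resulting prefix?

First replace A → B with ¬A ∨ B.
  (∀p ¬C(p)) ∨ ¬(∀l ∀q (¬C(q) ∨ ¬C(l)))
Move each ¬ inward, flipping quantifiers it crosses:
  (∀p ¬C(p)) ∨ (∃l ∃q (C(q) ∧ C(l)))
Pull the quantifiers to the front (each side's bound variable is not free in the other side):
  ∀p ∃l ∃q (¬C(p) ∨ C(q) ∧ C(l))
The prefix is ∀p ∃l ∃q: 1 universal, 2 existential.

2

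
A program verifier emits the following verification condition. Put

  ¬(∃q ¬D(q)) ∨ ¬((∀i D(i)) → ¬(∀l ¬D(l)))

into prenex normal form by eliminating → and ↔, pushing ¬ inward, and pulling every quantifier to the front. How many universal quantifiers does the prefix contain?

3

Eliminate → and ↔ using ¬ and ∨.
  ¬(∃q ¬D(q)) ∨ ¬(¬(∀i D(i)) ∨ ¬(∀l ¬D(l)))
Push ¬ through the quantifiers and connectives to reach negation normal form:
  (∀q D(q)) ∨ (∀i D(i)) ∧ (∀l ¬D(l))
All bound variables are already distinct, so no renaming is needed.
Pull the quantifiers to the front (each side's bound variable is not free in the other side):
  ∀q ∀i ∀l (D(q) ∨ D(i) ∧ ¬D(l))
The prefix is ∀q ∀i ∀l: 3 universal, 0 existential.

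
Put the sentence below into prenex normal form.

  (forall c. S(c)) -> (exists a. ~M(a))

exists c. exists a. (~S(c) | ~M(a))

Eliminate → and ↔ using ¬ and ∨.
  ~(forall c. S(c)) | (exists a. ~M(a))
Move each ¬ inward, flipping quantifiers it crosses:
  (exists c. ~S(c)) | (exists a. ~M(a))
All bound variables are already distinct, so no renaming is needed.
Extract every quantifier outward, since the variables are now distinct and don't occur free across branches:
  exists c. exists a. (~S(c) | ~M(a))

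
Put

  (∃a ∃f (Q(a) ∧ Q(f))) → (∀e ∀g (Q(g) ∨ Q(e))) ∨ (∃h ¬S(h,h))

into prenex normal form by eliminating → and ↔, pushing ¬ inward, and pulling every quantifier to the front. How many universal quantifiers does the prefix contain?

First replace A → B with ¬A ∨ B.
  ¬(∃a ∃f (Q(a) ∧ Q(f))) ∨ (∀e ∀g (Q(g) ∨ Q(e))) ∨ (∃h ¬S(h,h))
Push ¬ through the quantifiers and connectives to reach negation normal form:
  (∀a ∀f (¬Q(a) ∨ ¬Q(f))) ∨ (∀e ∀g (Q(g) ∨ Q(e))) ∨ (∃h ¬S(h,h))
Extract every quantifier outward, since the variables are now distinct and don't occur free across branches:
  ∀a ∀f ∀e ∀g ∃h (¬Q(a) ∨ ¬Q(f) ∨ Q(g) ∨ Q(e) ∨ ¬S(h,h))
The prefix is ∀a ∀f ∀e ∀g ∃h: 4 universal, 1 existential.

4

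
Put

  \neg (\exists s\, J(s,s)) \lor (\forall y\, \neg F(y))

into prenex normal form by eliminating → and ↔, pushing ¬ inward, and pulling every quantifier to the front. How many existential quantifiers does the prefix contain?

0

Drive negations inward (¬∀x A ≡ ∃x ¬A, ¬∃x A ≡ ∀x ¬A, De Morgan for ∧/∨):
  (\forall s\, \neg J(s,s)) \lor (\forall y\, \neg F(y))
Extract every quantifier outward, since the variables are now distinct and don't occur free across branches:
  \forall s\, \forall y\, (\neg J(s,s) \lor \neg F(y))
The prefix is \forall s \forall y: 2 universal, 0 existential.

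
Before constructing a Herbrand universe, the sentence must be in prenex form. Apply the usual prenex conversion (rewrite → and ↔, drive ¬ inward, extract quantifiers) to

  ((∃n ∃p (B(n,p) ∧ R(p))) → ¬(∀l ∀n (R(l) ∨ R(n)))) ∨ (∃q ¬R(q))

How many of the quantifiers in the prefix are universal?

2

Rewrite implications/biconditionals: A → B as ¬A ∨ B.
  ¬(∃n ∃p (B(n,p) ∧ R(p))) ∨ ¬(∀l ∀n (R(l) ∨ R(n))) ∨ (∃q ¬R(q))
Drive negations inward (¬∀x A ≡ ∃x ¬A, ¬∃x A ≡ ∀x ¬A, De Morgan for ∧/∨):
  (∀n ∀p (¬B(n,p) ∨ ¬R(p))) ∨ (∃l ∃n (¬R(l) ∧ ¬R(n))) ∨ (∃q ¬R(q))
Standardize variables apart so no two quantifiers bind the same name: n↦x1.
  (∀n ∀p (¬B(n,p) ∨ ¬R(p))) ∨ (∃l ∃x1 (¬R(l) ∧ ¬R(x1))) ∨ (∃q ¬R(q))
Finally move all quantifiers to the prefix:
  ∀n ∀p ∃l ∃x1 ∃q (¬B(n,p) ∨ ¬R(p) ∨ ¬R(l) ∧ ¬R(x1) ∨ ¬R(q))
The prefix is ∀n ∀p ∃l ∃x1 ∃q: 2 universal, 3 existential.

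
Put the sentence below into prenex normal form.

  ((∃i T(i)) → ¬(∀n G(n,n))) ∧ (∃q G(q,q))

∀i ∃n ∃q ((¬T(i) ∨ ¬G(n,n)) ∧ G(q,q))

Rewrite implications/biconditionals: A → B as ¬A ∨ B.
  (¬(∃i T(i)) ∨ ¬(∀n G(n,n))) ∧ (∃q G(q,q))
Push ¬ through the quantifiers and connectives to reach negation normal form:
  ((∀i ¬T(i)) ∨ (∃n ¬G(n,n))) ∧ (∃q G(q,q))
Extract every quantifier outward, since the variables are now distinct and don't occur free across branches:
  ∀i ∃n ∃q ((¬T(i) ∨ ¬G(n,n)) ∧ G(q,q))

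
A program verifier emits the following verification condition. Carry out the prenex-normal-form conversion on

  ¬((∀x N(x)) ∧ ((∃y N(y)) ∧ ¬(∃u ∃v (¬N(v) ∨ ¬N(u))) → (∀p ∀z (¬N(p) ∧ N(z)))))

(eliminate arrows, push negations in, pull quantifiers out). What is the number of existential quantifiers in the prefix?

Rewrite implications/biconditionals: A → B as ¬A ∨ B.
  ¬((∀x N(x)) ∧ (¬((∃y N(y)) ∧ ¬(∃u ∃v (¬N(v) ∨ ¬N(u)))) ∨ (∀p ∀z (¬N(p) ∧ N(z)))))
Move each ¬ inward, flipping quantifiers it crosses:
  (∃x ¬N(x)) ∨ (∃y N(y)) ∧ (∀u ∀v (N(v) ∧ N(u))) ∧ (∃p ∃z (N(p) ∨ ¬N(z)))
All bound variables are already distinct, so no renaming is needed.
Pull the quantifiers to the front (each side's bound variable is not free in the other side):
  ∃x ∃y ∀u ∀v ∃p ∃z (¬N(x) ∨ N(y) ∧ N(v) ∧ N(u) ∧ (N(p) ∨ ¬N(z)))
The prefix is ∃x ∃y ∀u ∀v ∃p ∃z: 2 universal, 4 existential.

4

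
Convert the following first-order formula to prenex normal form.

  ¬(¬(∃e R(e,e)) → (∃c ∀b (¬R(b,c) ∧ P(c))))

∀e ∀c ∃b (¬R(e,e) ∧ (R(b,c) ∨ ¬P(c)))

First replace A → B with ¬A ∨ B.
  ¬(¬¬(∃e R(e,e)) ∨ (∃c ∀b (¬R(b,c) ∧ P(c))))
Push ¬ through the quantifiers and connectives to reach negation normal form:
  (∀e ¬R(e,e)) ∧ (∀c ∃b (R(b,c) ∨ ¬P(c)))
All bound variables are already distinct, so no renaming is needed.
Extract every quantifier outward, since the variables are now distinct and don't occur free across branches:
  ∀e ∀c ∃b (¬R(e,e) ∧ (R(b,c) ∨ ¬P(c)))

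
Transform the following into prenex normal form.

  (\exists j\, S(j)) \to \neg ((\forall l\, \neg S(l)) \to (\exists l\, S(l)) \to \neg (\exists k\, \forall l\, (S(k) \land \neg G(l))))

First replace A → B with ¬A ∨ B.
  \neg (\exists j\, S(j)) \lor \neg (\neg (\forall l\, \neg S(l)) \lor \neg (\exists l\, S(l)) \lor \neg (\exists k\, \forall l\, (S(k) \land \neg G(l))))
Move each ¬ inward, flipping quantifiers it crosses:
  (\forall j\, \neg S(j)) \lor (\forall l\, \neg S(l)) \land (\exists l\, S(l)) \land (\exists k\, \forall l\, (S(k) \land \neg G(l)))
Rename bound variables to avoid capture: l↦z1, l↦t.
  (\forall j\, \neg S(j)) \lor (\forall l\, \neg S(l)) \land (\exists z1\, S(z1)) \land (\exists k\, \forall t\, (S(k) \land \neg G(t)))
Extract every quantifier outward, since the variables are now distinct and don't occur free across branches:
  \forall j\, \forall l\, \exists z1\, \exists k\, \forall t\, (\neg S(j) \lor \neg S(l) \land S(z1) \land S(k) \land \neg G(t))

\forall j\, \forall l\, \exists z1\, \exists k\, \forall t\, (\neg S(j) \lor \neg S(l) \land S(z1) \land S(k) \land \neg G(t))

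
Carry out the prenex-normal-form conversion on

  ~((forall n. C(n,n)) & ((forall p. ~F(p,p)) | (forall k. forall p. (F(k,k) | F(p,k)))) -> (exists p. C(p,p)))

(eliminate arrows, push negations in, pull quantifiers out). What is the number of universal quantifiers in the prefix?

Eliminate → and ↔ using ¬ and ∨.
  ~(~((forall n. C(n,n)) & ((forall p. ~F(p,p)) | (forall k. forall p. (F(k,k) | F(p,k))))) | (exists p. C(p,p)))
Push ¬ through the quantifiers and connectives to reach negation normal form:
  (forall n. C(n,n)) & ((forall p. ~F(p,p)) | (forall k. forall p. (F(k,k) | F(p,k)))) & (forall p. ~C(p,p))
Rename bound variables to avoid capture: p↦q, p↦b.
  (forall n. C(n,n)) & ((forall p. ~F(p,p)) | (forall k. forall q. (F(k,k) | F(q,k)))) & (forall b. ~C(b,b))
Extract every quantifier outward, since the variables are now distinct and don't occur free across branches:
  forall n. forall p. forall k. forall q. forall b. (C(n,n) & (~F(p,p) | F(k,k) | F(q,k)) & ~C(b,b))
The prefix is forall n forall p forall k forall q forall b: 5 universal, 0 existential.

5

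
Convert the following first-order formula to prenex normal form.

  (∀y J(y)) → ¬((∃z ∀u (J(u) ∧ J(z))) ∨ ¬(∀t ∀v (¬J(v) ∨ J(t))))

∃y ∀z ∃u ∀t ∀v (¬J(y) ∨ (¬J(u) ∨ ¬J(z)) ∧ (¬J(v) ∨ J(t)))

Rewrite implications/biconditionals: A → B as ¬A ∨ B.
  ¬(∀y J(y)) ∨ ¬((∃z ∀u (J(u) ∧ J(z))) ∨ ¬(∀t ∀v (¬J(v) ∨ J(t))))
Move each ¬ inward, flipping quantifiers it crosses:
  (∃y ¬J(y)) ∨ (∀z ∃u (¬J(u) ∨ ¬J(z))) ∧ (∀t ∀v (¬J(v) ∨ J(t)))
Pull the quantifiers to the front (each side's bound variable is not free in the other side):
  ∃y ∀z ∃u ∀t ∀v (¬J(y) ∨ (¬J(u) ∨ ¬J(z)) ∧ (¬J(v) ∨ J(t)))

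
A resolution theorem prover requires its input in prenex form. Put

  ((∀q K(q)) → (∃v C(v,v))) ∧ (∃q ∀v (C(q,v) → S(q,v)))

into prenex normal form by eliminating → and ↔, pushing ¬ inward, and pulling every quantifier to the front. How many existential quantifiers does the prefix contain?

3

Rewrite implications/biconditionals: A → B as ¬A ∨ B.
  (¬(∀q K(q)) ∨ (∃v C(v,v))) ∧ (∃q ∀v (¬C(q,v) ∨ S(q,v)))
Move each ¬ inward, flipping quantifiers it crosses:
  ((∃q ¬K(q)) ∨ (∃v C(v,v))) ∧ (∃q ∀v (¬C(q,v) ∨ S(q,v)))
Give each quantifier a distinct variable: q↦x1, v↦a.
  ((∃q ¬K(q)) ∨ (∃v C(v,v))) ∧ (∃x1 ∀a (¬C(x1,a) ∨ S(x1,a)))
Pull the quantifiers to the front (each side's bound variable is not free in the other side):
  ∃q ∃v ∃x1 ∀a ((¬K(q) ∨ C(v,v)) ∧ (¬C(x1,a) ∨ S(x1,a)))
The prefix is ∃q ∃v ∃x1 ∀a: 1 universal, 3 existential.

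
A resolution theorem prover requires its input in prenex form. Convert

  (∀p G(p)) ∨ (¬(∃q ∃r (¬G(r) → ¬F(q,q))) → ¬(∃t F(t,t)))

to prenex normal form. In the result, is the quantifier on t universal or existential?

universal

Eliminate → and ↔ using ¬ and ∨.
  (∀p G(p)) ∨ ¬¬(∃q ∃r (¬¬G(r) ∨ ¬F(q,q))) ∨ ¬(∃t F(t,t))
Push ¬ through the quantifiers and connectives to reach negation normal form:
  (∀p G(p)) ∨ (∃q ∃r (G(r) ∨ ¬F(q,q))) ∨ (∀t ¬F(t,t))
Extract every quantifier outward, since the variables are now distinct and don't occur free across branches:
  ∀p ∃q ∃r ∀t (G(p) ∨ G(r) ∨ ¬F(q,q) ∨ ¬F(t,t))
The quantifier ∃t sits under an odd number of negations (counting the antecedent side of each →), so it flips to ∀t.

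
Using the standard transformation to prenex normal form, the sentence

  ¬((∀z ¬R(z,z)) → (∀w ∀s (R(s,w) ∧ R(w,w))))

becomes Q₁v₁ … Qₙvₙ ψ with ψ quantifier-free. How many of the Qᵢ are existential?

2

Rewrite implications/biconditionals: A → B as ¬A ∨ B.
  ¬(¬(∀z ¬R(z,z)) ∨ (∀w ∀s (R(s,w) ∧ R(w,w))))
Push ¬ through the quantifiers and connectives to reach negation normal form:
  (∀z ¬R(z,z)) ∧ (∃w ∃s (¬R(s,w) ∨ ¬R(w,w)))
Extract every quantifier outward, since the variables are now distinct and don't occur free across branches:
  ∀z ∃w ∃s (¬R(z,z) ∧ (¬R(s,w) ∨ ¬R(w,w)))
The prefix is ∀z ∃w ∃s: 1 universal, 2 existential.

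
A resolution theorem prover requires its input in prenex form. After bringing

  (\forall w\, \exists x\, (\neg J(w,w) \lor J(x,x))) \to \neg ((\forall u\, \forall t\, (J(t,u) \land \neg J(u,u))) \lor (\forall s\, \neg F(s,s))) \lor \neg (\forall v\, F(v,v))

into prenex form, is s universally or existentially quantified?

existential

Eliminate → and ↔ using ¬ and ∨.
  \neg (\forall w\, \exists x\, (\neg J(w,w) \lor J(x,x))) \lor \neg ((\forall u\, \forall t\, (J(t,u) \land \neg J(u,u))) \lor (\forall s\, \neg F(s,s))) \lor \neg (\forall v\, F(v,v))
Push ¬ through the quantifiers and connectives to reach negation normal form:
  (\exists w\, \forall x\, (J(w,w) \land \neg J(x,x))) \lor (\exists u\, \exists t\, (\neg J(t,u) \lor J(u,u))) \land (\exists s\, F(s,s)) \lor (\exists v\, \neg F(v,v))
Pull the quantifiers to the front (each side's bound variable is not free in the other side):
  \exists w\, \forall x\, \exists u\, \exists t\, \exists s\, \exists v\, (J(w,w) \land \neg J(x,x) \lor (\neg J(t,u) \lor J(u,u)) \land F(s,s) \lor \neg F(v,v))
The quantifier \forall s sits under an odd number of negations (counting the antecedent side of each →), so it flips to \exists s.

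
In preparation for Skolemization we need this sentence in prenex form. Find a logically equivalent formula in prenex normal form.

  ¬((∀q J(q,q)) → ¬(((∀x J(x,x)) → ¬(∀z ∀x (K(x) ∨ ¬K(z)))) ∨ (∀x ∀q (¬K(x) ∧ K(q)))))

First replace A → B with ¬A ∨ B.
  ¬(¬(∀q J(q,q)) ∨ ¬(¬(∀x J(x,x)) ∨ ¬(∀z ∀x (K(x) ∨ ¬K(z))) ∨ (∀x ∀q (¬K(x) ∧ K(q)))))
Drive negations inward (¬∀x A ≡ ∃x ¬A, ¬∃x A ≡ ∀x ¬A, De Morgan for ∧/∨):
  (∀q J(q,q)) ∧ ((∃x ¬J(x,x)) ∨ (∃z ∃x (¬K(x) ∧ K(z))) ∨ (∀x ∀q (¬K(x) ∧ K(q))))
Rename bound variables to avoid capture: x↦u, x↦a, q↦y1.
  (∀q J(q,q)) ∧ ((∃x ¬J(x,x)) ∨ (∃z ∃u (¬K(u) ∧ K(z))) ∨ (∀a ∀y1 (¬K(a) ∧ K(y1))))
Finally move all quantifiers to the prefix:
  ∀q ∃x ∃z ∃u ∀a ∀y1 (J(q,q) ∧ (¬J(x,x) ∨ ¬K(u) ∧ K(z) ∨ ¬K(a) ∧ K(y1)))

∀q ∃x ∃z ∃u ∀a ∀y1 (J(q,q) ∧ (¬J(x,x) ∨ ¬K(u) ∧ K(z) ∨ ¬K(a) ∧ K(y1)))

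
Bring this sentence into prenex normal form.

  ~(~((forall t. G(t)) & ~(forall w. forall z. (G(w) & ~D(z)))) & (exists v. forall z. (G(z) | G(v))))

forall t. exists w. exists z. forall v. exists c. (G(t) & (~G(w) | D(z)) | ~G(c) & ~G(v))

Drive negations inward (¬∀x A ≡ ∃x ¬A, ¬∃x A ≡ ∀x ¬A, De Morgan for ∧/∨):
  (forall t. G(t)) & (exists w. exists z. (~G(w) | D(z))) | (forall v. exists z. (~G(z) & ~G(v)))
Standardize variables apart so no two quantifiers bind the same name: z↦c.
  (forall t. G(t)) & (exists w. exists z. (~G(w) | D(z))) | (forall v. exists c. (~G(c) & ~G(v)))
Extract every quantifier outward, since the variables are now distinct and don't occur free across branches:
  forall t. exists w. exists z. forall v. exists c. (G(t) & (~G(w) | D(z)) | ~G(c) & ~G(v))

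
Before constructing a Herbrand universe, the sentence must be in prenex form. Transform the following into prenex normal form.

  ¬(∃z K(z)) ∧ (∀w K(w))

∀z ∀w (¬K(z) ∧ K(w))

Move each ¬ inward, flipping quantifiers it crosses:
  (∀z ¬K(z)) ∧ (∀w K(w))
All bound variables are already distinct, so no renaming is needed.
Pull the quantifiers to the front (each side's bound variable is not free in the other side):
  ∀z ∀w (¬K(z) ∧ K(w))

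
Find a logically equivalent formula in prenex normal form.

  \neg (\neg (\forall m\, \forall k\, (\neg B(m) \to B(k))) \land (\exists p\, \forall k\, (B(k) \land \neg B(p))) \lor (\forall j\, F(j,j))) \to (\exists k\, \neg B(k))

\exists m\, \exists k\, \exists p\, \forall r\, \forall j\, \exists w\, (\neg B(m) \land \neg B(k) \land B(r) \land \neg B(p) \lor F(j,j) \lor \neg B(w))

Rewrite implications/biconditionals: A → B as ¬A ∨ B.
  \neg \neg (\neg (\forall m\, \forall k\, (\neg \neg B(m) \lor B(k))) \land (\exists p\, \forall k\, (B(k) \land \neg B(p))) \lor (\forall j\, F(j,j))) \lor (\exists k\, \neg B(k))
Move each ¬ inward, flipping quantifiers it crosses:
  (\exists m\, \exists k\, (\neg B(m) \land \neg B(k))) \land (\exists p\, \forall k\, (B(k) \land \neg B(p))) \lor (\forall j\, F(j,j)) \lor (\exists k\, \neg B(k))
Standardize variables apart so no two quantifiers bind the same name: k↦r, k↦w.
  (\exists m\, \exists k\, (\neg B(m) \land \neg B(k))) \land (\exists p\, \forall r\, (B(r) \land \neg B(p))) \lor (\forall j\, F(j,j)) \lor (\exists w\, \neg B(w))
Extract every quantifier outward, since the variables are now distinct and don't occur free across branches:
  \exists m\, \exists k\, \exists p\, \forall r\, \forall j\, \exists w\, (\neg B(m) \land \neg B(k) \land B(r) \land \neg B(p) \lor F(j,j) \lor \neg B(w))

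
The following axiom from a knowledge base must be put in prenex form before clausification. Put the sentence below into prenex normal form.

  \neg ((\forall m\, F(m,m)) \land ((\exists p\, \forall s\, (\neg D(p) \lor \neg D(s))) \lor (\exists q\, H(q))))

Drive negations inward (¬∀x A ≡ ∃x ¬A, ¬∃x A ≡ ∀x ¬A, De Morgan for ∧/∨):
  (\exists m\, \neg F(m,m)) \lor (\forall p\, \exists s\, (D(p) \land D(s))) \land (\forall q\, \neg H(q))
All bound variables are already distinct, so no renaming is needed.
Finally move all quantifiers to the prefix:
  \exists m\, \forall p\, \exists s\, \forall q\, (\neg F(m,m) \lor D(p) \land D(s) \land \neg H(q))

\exists m\, \forall p\, \exists s\, \forall q\, (\neg F(m,m) \lor D(p) \land D(s) \land \neg H(q))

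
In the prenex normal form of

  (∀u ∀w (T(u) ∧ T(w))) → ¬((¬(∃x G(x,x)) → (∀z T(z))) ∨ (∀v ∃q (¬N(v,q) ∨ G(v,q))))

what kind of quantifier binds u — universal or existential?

existential

First replace A → B with ¬A ∨ B.
  ¬(∀u ∀w (T(u) ∧ T(w))) ∨ ¬(¬¬(∃x G(x,x)) ∨ (∀z T(z)) ∨ (∀v ∃q (¬N(v,q) ∨ G(v,q))))
Move each ¬ inward, flipping quantifiers it crosses:
  (∃u ∃w (¬T(u) ∨ ¬T(w))) ∨ (∀x ¬G(x,x)) ∧ (∃z ¬T(z)) ∧ (∃v ∀q (N(v,q) ∧ ¬G(v,q)))
Extract every quantifier outward, since the variables are now distinct and don't occur free across branches:
  ∃u ∃w ∀x ∃z ∃v ∀q (¬T(u) ∨ ¬T(w) ∨ ¬G(x,x) ∧ ¬T(z) ∧ N(v,q) ∧ ¬G(v,q))
The quantifier ∀u sits under an odd number of negations (counting the antecedent side of each →), so it flips to ∃u.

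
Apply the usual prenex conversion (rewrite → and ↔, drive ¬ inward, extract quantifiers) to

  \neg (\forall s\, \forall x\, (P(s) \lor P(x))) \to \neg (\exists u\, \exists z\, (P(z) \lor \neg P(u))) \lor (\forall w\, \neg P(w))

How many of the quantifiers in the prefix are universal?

Eliminate → and ↔ using ¬ and ∨.
  \neg \neg (\forall s\, \forall x\, (P(s) \lor P(x))) \lor \neg (\exists u\, \exists z\, (P(z) \lor \neg P(u))) \lor (\forall w\, \neg P(w))
Move each ¬ inward, flipping quantifiers it crosses:
  (\forall s\, \forall x\, (P(s) \lor P(x))) \lor (\forall u\, \forall z\, (\neg P(z) \land P(u))) \lor (\forall w\, \neg P(w))
All bound variables are already distinct, so no renaming is needed.
Pull the quantifiers to the front (each side's bound variable is not free in the other side):
  \forall s\, \forall x\, \forall u\, \forall z\, \forall w\, (P(s) \lor P(x) \lor \neg P(z) \land P(u) \lor \neg P(w))
The prefix is \forall s \forall x \forall u \forall z \forall w: 5 universal, 0 existential.

5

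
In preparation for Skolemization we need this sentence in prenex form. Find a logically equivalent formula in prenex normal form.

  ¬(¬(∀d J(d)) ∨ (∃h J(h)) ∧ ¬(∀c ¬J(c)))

∀d ∀h ∀c (J(d) ∧ (¬J(h) ∨ ¬J(c)))

Drive negations inward (¬∀x A ≡ ∃x ¬A, ¬∃x A ≡ ∀x ¬A, De Morgan for ∧/∨):
  (∀d J(d)) ∧ ((∀h ¬J(h)) ∨ (∀c ¬J(c)))
Finally move all quantifiers to the prefix:
  ∀d ∀h ∀c (J(d) ∧ (¬J(h) ∨ ¬J(c)))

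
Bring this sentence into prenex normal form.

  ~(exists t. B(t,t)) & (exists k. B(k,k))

Drive negations inward (¬∀x A ≡ ∃x ¬A, ¬∃x A ≡ ∀x ¬A, De Morgan for ∧/∨):
  (forall t. ~B(t,t)) & (exists k. B(k,k))
Extract every quantifier outward, since the variables are now distinct and don't occur free across branches:
  forall t. exists k. (~B(t,t) & B(k,k))

forall t. exists k. (~B(t,t) & B(k,k))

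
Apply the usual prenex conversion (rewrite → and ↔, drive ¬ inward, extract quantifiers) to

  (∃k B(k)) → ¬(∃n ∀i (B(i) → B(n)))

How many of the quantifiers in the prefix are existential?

1

Eliminate → and ↔ using ¬ and ∨.
  ¬(∃k B(k)) ∨ ¬(∃n ∀i (¬B(i) ∨ B(n)))
Drive negations inward (¬∀x A ≡ ∃x ¬A, ¬∃x A ≡ ∀x ¬A, De Morgan for ∧/∨):
  (∀k ¬B(k)) ∨ (∀n ∃i (B(i) ∧ ¬B(n)))
All bound variables are already distinct, so no renaming is needed.
Extract every quantifier outward, since the variables are now distinct and don't occur free across branches:
  ∀k ∀n ∃i (¬B(k) ∨ B(i) ∧ ¬B(n))
The prefix is ∀k ∀n ∃i: 2 universal, 1 existential.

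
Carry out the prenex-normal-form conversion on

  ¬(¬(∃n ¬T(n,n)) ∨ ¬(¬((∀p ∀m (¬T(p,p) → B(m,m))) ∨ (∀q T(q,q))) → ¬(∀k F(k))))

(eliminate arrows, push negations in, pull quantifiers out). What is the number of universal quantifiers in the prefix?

Rewrite implications/biconditionals: A → B as ¬A ∨ B.
  ¬(¬(∃n ¬T(n,n)) ∨ ¬(¬¬((∀p ∀m (¬¬T(p,p) ∨ B(m,m))) ∨ (∀q T(q,q))) ∨ ¬(∀k F(k))))
Move each ¬ inward, flipping quantifiers it crosses:
  (∃n ¬T(n,n)) ∧ ((∀p ∀m (T(p,p) ∨ B(m,m))) ∨ (∀q T(q,q)) ∨ (∃k ¬F(k)))
Pull the quantifiers to the front (each side's bound variable is not free in the other side):
  ∃n ∀p ∀m ∀q ∃k (¬T(n,n) ∧ (T(p,p) ∨ B(m,m) ∨ T(q,q) ∨ ¬F(k)))
The prefix is ∃n ∀p ∀m ∀q ∃k: 3 universal, 2 existential.

3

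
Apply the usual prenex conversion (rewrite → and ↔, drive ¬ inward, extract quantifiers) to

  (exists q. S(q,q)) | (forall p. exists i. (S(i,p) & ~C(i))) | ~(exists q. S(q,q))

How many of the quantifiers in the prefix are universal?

2

Drive negations inward (¬∀x A ≡ ∃x ¬A, ¬∃x A ≡ ∀x ¬A, De Morgan for ∧/∨):
  (exists q. S(q,q)) | (forall p. exists i. (S(i,p) & ~C(i))) | (forall q. ~S(q,q))
Rename bound variables to avoid capture: q↦y.
  (exists q. S(q,q)) | (forall p. exists i. (S(i,p) & ~C(i))) | (forall y. ~S(y,y))
Pull the quantifiers to the front (each side's bound variable is not free in the other side):
  exists q. forall p. exists i. forall y. (S(q,q) | S(i,p) & ~C(i) | ~S(y,y))
The prefix is exists q forall p exists i forall y: 2 universal, 2 existential.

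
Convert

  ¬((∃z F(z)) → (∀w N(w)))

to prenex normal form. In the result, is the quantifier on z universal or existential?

First replace A → B with ¬A ∨ B.
  ¬(¬(∃z F(z)) ∨ (∀w N(w)))
Push ¬ through the quantifiers and connectives to reach negation normal form:
  (∃z F(z)) ∧ (∃w ¬N(w))
All bound variables are already distinct, so no renaming is needed.
Pull the quantifiers to the front (each side's bound variable is not free in the other side):
  ∃z ∃w (F(z) ∧ ¬N(w))
The quantifier ∃z sits under an even number of negations (counting the antecedent side of each →), so it remains existential.

existential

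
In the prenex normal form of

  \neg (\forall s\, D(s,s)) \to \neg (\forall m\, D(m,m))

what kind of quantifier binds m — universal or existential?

Eliminate → and ↔ using ¬ and ∨.
  \neg \neg (\forall s\, D(s,s)) \lor \neg (\forall m\, D(m,m))
Drive negations inward (¬∀x A ≡ ∃x ¬A, ¬∃x A ≡ ∀x ¬A, De Morgan for ∧/∨):
  (\forall s\, D(s,s)) \lor (\exists m\, \neg D(m,m))
All bound variables are already distinct, so no renaming is needed.
Extract every quantifier outward, since the variables are now distinct and don't occur free across branches:
  \forall s\, \exists m\, (D(s,s) \lor \neg D(m,m))
The quantifier \forall m sits under an odd number of negations (counting the antecedent side of each →), so it flips to \exists m.

existential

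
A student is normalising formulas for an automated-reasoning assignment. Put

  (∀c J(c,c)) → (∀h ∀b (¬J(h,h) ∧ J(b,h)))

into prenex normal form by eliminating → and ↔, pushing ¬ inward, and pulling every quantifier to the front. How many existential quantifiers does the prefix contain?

First replace A → B with ¬A ∨ B.
  ¬(∀c J(c,c)) ∨ (∀h ∀b (¬J(h,h) ∧ J(b,h)))
Move each ¬ inward, flipping quantifiers it crosses:
  (∃c ¬J(c,c)) ∨ (∀h ∀b (¬J(h,h) ∧ J(b,h)))
All bound variables are already distinct, so no renaming is needed.
Pull the quantifiers to the front (each side's bound variable is not free in the other side):
  ∃c ∀h ∀b (¬J(c,c) ∨ ¬J(h,h) ∧ J(b,h))
The prefix is ∃c ∀h ∀b: 2 universal, 1 existential.

1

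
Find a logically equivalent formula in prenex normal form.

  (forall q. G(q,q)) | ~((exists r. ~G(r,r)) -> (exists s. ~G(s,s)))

First replace A → B with ¬A ∨ B.
  (forall q. G(q,q)) | ~(~(exists r. ~G(r,r)) | (exists s. ~G(s,s)))
Drive negations inward (¬∀x A ≡ ∃x ¬A, ¬∃x A ≡ ∀x ¬A, De Morgan for ∧/∨):
  (forall q. G(q,q)) | (exists r. ~G(r,r)) & (forall s. G(s,s))
All bound variables are already distinct, so no renaming is needed.
Extract every quantifier outward, since the variables are now distinct and don't occur free across branches:
  forall q. exists r. forall s. (G(q,q) | ~G(r,r) & G(s,s))

forall q. exists r. forall s. (G(q,q) | ~G(r,r) & G(s,s))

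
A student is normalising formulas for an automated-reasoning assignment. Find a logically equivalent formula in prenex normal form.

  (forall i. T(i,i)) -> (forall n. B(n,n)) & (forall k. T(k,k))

exists i. forall n. forall k. (~T(i,i) | B(n,n) & T(k,k))

Rewrite implications/biconditionals: A → B as ¬A ∨ B.
  ~(forall i. T(i,i)) | (forall n. B(n,n)) & (forall k. T(k,k))
Push ¬ through the quantifiers and connectives to reach negation normal form:
  (exists i. ~T(i,i)) | (forall n. B(n,n)) & (forall k. T(k,k))
Extract every quantifier outward, since the variables are now distinct and don't occur free across branches:
  exists i. forall n. forall k. (~T(i,i) | B(n,n) & T(k,k))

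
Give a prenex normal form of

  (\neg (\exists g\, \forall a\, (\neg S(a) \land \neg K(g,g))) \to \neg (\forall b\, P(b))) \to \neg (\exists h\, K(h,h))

First replace A → B with ¬A ∨ B.
  \neg (\neg \neg (\exists g\, \forall a\, (\neg S(a) \land \neg K(g,g))) \lor \neg (\forall b\, P(b))) \lor \neg (\exists h\, K(h,h))
Push ¬ through the quantifiers and connectives to reach negation normal form:
  (\forall g\, \exists a\, (S(a) \lor K(g,g))) \land (\forall b\, P(b)) \lor (\forall h\, \neg K(h,h))
All bound variables are already distinct, so no renaming is needed.
Extract every quantifier outward, since the variables are now distinct and don't occur free across branches:
  \forall g\, \exists a\, \forall b\, \forall h\, ((S(a) \lor K(g,g)) \land P(b) \lor \neg K(h,h))

\forall g\, \exists a\, \forall b\, \forall h\, ((S(a) \lor K(g,g)) \land P(b) \lor \neg K(h,h))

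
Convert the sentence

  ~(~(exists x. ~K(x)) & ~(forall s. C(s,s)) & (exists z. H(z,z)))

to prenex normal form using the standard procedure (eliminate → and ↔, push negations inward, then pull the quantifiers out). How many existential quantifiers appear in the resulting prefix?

Push ¬ through the quantifiers and connectives to reach negation normal form:
  (exists x. ~K(x)) | (forall s. C(s,s)) | (forall z. ~H(z,z))
All bound variables are already distinct, so no renaming is needed.
Pull the quantifiers to the front (each side's bound variable is not free in the other side):
  exists x. forall s. forall z. (~K(x) | C(s,s) | ~H(z,z))
The prefix is exists x forall s forall z: 2 universal, 1 existential.

1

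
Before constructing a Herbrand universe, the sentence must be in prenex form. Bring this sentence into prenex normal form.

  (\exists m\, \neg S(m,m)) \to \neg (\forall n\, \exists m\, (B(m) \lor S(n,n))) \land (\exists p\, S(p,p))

Rewrite implications/biconditionals: A → B as ¬A ∨ B.
  \neg (\exists m\, \neg S(m,m)) \lor \neg (\forall n\, \exists m\, (B(m) \lor S(n,n))) \land (\exists p\, S(p,p))
Push ¬ through the quantifiers and connectives to reach negation normal form:
  (\forall m\, S(m,m)) \lor (\exists n\, \forall m\, (\neg B(m) \land \neg S(n,n))) \land (\exists p\, S(p,p))
Give each quantifier a distinct variable: m↦z.
  (\forall m\, S(m,m)) \lor (\exists n\, \forall z\, (\neg B(z) \land \neg S(n,n))) \land (\exists p\, S(p,p))
Extract every quantifier outward, since the variables are now distinct and don't occur free across branches:
  \forall m\, \exists n\, \forall z\, \exists p\, (S(m,m) \lor \neg B(z) \land \neg S(n,n) \land S(p,p))

\forall m\, \exists n\, \forall z\, \exists p\, (S(m,m) \lor \neg B(z) \land \neg S(n,n) \land S(p,p))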